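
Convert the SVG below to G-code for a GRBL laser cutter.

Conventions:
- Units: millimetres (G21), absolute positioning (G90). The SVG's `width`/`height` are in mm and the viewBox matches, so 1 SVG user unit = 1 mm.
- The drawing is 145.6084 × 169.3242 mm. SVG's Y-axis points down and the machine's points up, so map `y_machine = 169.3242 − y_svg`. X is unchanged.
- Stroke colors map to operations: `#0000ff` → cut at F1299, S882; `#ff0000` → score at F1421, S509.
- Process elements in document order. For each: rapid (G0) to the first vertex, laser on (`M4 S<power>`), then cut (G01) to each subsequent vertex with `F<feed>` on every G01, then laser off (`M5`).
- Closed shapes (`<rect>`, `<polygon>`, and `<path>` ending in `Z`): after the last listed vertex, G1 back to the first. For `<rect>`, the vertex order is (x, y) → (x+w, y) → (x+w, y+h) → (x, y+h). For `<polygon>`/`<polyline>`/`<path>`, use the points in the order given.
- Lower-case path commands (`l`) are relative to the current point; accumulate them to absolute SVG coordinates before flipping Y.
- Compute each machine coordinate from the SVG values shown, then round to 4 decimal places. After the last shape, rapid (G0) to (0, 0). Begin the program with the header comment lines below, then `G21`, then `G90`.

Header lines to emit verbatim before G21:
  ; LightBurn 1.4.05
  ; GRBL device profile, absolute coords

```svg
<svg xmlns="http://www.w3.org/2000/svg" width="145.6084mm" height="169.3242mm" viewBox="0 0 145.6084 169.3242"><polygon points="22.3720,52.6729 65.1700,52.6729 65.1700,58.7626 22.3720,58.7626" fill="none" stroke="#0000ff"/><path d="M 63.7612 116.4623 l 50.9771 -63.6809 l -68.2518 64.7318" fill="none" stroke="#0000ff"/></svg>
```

1 u = 1 mm; y_m = 169.3242 − y.

[1] `<polygon>` rectangle, #0000ff→cut S882 F1299: (22.3720,116.6513) → (65.1700,116.6513) → (65.1700,110.5616) → (22.3720,110.5616) → (22.3720,116.6513) (closed)

[2] `<path>` open polyline, #0000ff→cut S882 F1299: (63.7612,52.8619) → (114.7383,116.5428) → (46.4865,51.8110)

; LightBurn 1.4.05
; GRBL device profile, absolute coords
G21
G90
G0 X22.3720 Y116.6513
M4 S882
G01 X65.1700 Y116.6513 F1299
G01 X65.1700 Y110.5616 F1299
G01 X22.3720 Y110.5616 F1299
G01 X22.3720 Y116.6513 F1299
M5
G0 X63.7612 Y52.8619
M4 S882
G01 X114.7383 Y116.5428 F1299
G01 X46.4865 Y51.8110 F1299
M5
G0 X0.0000 Y0.0000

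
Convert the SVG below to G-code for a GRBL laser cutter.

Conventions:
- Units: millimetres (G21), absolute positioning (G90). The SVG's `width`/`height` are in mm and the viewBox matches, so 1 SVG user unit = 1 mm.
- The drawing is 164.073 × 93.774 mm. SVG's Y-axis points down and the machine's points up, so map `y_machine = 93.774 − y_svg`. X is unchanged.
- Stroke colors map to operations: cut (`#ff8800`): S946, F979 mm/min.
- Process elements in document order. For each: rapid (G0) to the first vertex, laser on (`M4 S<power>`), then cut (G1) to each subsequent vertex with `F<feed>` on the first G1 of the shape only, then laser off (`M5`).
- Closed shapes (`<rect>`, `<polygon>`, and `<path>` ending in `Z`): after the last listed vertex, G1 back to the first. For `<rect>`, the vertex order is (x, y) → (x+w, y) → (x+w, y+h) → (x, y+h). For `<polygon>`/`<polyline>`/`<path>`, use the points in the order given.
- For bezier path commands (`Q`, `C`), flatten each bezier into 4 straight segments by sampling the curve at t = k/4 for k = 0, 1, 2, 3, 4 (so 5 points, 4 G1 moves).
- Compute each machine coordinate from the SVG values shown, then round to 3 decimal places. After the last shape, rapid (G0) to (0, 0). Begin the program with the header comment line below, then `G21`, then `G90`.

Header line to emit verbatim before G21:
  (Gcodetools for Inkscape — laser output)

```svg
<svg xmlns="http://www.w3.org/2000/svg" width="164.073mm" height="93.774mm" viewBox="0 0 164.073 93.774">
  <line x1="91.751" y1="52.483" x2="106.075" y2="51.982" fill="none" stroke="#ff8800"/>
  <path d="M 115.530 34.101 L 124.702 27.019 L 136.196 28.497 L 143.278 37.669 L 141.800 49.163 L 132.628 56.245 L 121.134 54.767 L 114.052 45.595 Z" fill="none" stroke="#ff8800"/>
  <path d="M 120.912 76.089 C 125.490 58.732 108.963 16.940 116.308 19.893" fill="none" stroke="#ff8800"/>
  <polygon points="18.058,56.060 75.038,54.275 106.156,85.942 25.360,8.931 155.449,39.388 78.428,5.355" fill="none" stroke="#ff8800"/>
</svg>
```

(Gcodetools for Inkscape — laser output)
G21
G90
G0 X91.751 Y41.291
M4 S946
G1 X106.075 Y41.792 F979
M5
G0 X115.530 Y59.673
M4 S946
G1 X124.702 Y66.755 F979
G1 X136.196 Y65.277
G1 X143.278 Y56.105
G1 X141.800 Y44.611
G1 X132.628 Y37.529
G1 X121.134 Y39.007
G1 X114.052 Y48.179
G1 X115.530 Y59.673
M5
G0 X120.912 Y17.685
M4 S946
G1 X121.091 Y34.203 F979
G1 X117.572 Y53.399
G1 X114.572 Y68.787
G1 X116.308 Y73.881
M5
G0 X18.058 Y37.714
M4 S946
G1 X75.038 Y39.499 F979
G1 X106.156 Y7.832
G1 X25.360 Y84.843
G1 X155.449 Y54.386
G1 X78.428 Y88.419
G1 X18.058 Y37.714
M5
G0 X0.000 Y0.000

Since the viewBox matches the mm dimensions, user units are millimetres directly. The only transform is the Y-flip y_m = 93.774 − y_svg.

Shape 1 is a line segment drawn with `<line>`. Its stroke #ff8800 means cut at S946, F979. After flipping Y the toolpath is (91.751,41.291) → (106.075,41.792).

Shape 2 is a regular polygon drawn with `<path>`. Its stroke #ff8800 means cut at S946, F979. After flipping Y the toolpath is (115.530,59.673) → (124.702,66.755) → (136.196,65.277) → (143.278,56.105) → (141.800,44.611) → (132.628,37.529) → (121.134,39.007) → (114.052,48.179) → (115.530,59.673), returning to the start.

Shape 3 is a cubic bezier drawn with `<path>`. Its stroke #ff8800 means cut at S946, F979. After flipping Y the toolpath is (120.912,17.685) → (121.091,34.203) → (117.572,53.399) → (114.572,68.787) → (116.308,73.881).

Shape 4 is a closed polygon drawn with `<polygon>`. Its stroke #ff8800 means cut at S946, F979. After flipping Y the toolpath is (18.058,37.714) → (75.038,39.499) → (106.156,7.832) → (25.360,84.843) → (155.449,54.386) → (78.428,88.419) → (18.058,37.714), returning to the start.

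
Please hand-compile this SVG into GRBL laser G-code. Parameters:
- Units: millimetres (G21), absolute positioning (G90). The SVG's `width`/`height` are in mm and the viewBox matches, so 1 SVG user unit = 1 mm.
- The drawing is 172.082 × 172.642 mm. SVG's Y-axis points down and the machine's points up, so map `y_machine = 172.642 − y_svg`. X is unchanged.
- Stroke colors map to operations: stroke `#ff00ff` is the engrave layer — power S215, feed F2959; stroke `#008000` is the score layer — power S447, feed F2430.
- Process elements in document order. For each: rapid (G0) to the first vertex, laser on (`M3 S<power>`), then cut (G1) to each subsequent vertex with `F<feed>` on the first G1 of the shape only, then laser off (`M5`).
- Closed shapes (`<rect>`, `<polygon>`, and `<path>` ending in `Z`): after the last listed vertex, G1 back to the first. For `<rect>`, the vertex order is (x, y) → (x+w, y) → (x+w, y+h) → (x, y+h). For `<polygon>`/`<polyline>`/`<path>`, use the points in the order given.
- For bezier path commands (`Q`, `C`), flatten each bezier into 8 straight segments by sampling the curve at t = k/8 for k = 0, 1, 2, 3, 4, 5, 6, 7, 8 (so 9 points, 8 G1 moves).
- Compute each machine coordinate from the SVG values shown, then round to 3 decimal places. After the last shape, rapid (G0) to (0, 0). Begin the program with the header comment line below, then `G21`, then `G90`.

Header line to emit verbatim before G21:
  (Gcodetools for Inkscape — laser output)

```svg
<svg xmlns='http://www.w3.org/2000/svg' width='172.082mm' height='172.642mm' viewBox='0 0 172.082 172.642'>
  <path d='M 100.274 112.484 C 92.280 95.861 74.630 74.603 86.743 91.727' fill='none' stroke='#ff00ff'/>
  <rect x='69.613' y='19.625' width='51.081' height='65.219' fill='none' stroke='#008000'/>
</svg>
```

viewBox `0 0 172.082 172.642` with mm width/height → 1 unit = 1 mm. Flip: y_m = 172.642 − y_svg.

**Shape 1** — `<path>` cubic bezier, stroke `#ff00ff` → engrave (S215, F2959). Control points (SVG): P0=(100.274,112.484), P1=(92.280,95.861), P2=(74.630,74.603), P3=(86.743,91.727); sampled at t=k/8. Machine vertices: (100.274,60.158) → (96.901,66.525) → (93.084,72.822) → (89.286,78.546) → (85.968,83.192) → (83.593,86.256) → (82.623,87.234) → (83.519,85.621) → (86.743,80.915). Open path.

**Shape 2** — `<rect>` rectangle, stroke `#008000` → score (S447, F2430). Machine vertices: (69.613,153.017) → (120.694,153.017) → (120.694,87.798) → (69.613,87.798) → (69.613,153.017). Closed: final G1 returns to the first vertex.

(Gcodetools for Inkscape — laser output)
G21
G90
G0 X100.274 Y60.158
M3 S215
G1 X96.901 Y66.525 F2959
G1 X93.084 Y72.822
G1 X89.286 Y78.546
G1 X85.968 Y83.192
G1 X83.593 Y86.256
G1 X82.623 Y87.234
G1 X83.519 Y85.621
G1 X86.743 Y80.915
M5
G0 X69.613 Y153.017
M3 S447
G1 X120.694 Y153.017 F2430
G1 X120.694 Y87.798
G1 X69.613 Y87.798
G1 X69.613 Y153.017
M5
G0 X0.000 Y0.000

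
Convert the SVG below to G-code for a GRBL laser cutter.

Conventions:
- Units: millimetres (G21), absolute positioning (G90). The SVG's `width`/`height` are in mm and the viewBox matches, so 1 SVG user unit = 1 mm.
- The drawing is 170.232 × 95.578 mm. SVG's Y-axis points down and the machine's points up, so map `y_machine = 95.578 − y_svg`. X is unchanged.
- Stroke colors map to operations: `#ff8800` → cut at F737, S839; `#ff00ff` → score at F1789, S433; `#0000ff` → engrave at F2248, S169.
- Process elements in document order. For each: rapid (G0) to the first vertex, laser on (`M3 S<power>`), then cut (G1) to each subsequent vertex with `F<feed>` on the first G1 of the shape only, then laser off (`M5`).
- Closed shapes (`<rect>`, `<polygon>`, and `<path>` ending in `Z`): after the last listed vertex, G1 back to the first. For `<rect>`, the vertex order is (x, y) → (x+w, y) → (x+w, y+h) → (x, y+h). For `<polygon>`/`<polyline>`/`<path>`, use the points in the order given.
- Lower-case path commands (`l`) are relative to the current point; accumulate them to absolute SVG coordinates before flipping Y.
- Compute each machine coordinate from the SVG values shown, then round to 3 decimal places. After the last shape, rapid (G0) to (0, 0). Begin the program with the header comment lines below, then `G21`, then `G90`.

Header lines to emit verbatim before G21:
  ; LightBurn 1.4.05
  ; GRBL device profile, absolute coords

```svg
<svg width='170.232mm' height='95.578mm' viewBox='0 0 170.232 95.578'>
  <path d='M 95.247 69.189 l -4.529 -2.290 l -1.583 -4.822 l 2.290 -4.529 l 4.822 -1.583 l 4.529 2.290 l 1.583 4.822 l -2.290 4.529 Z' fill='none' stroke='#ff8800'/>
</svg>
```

Since the viewBox matches the mm dimensions, user units are millimetres directly. The only transform is the Y-flip y_m = 95.578 − y_svg.

Shape 1 is a regular polygon drawn with `<path>`. Its stroke #ff8800 means cut at S839, F737. After flipping Y the toolpath is (95.247,26.389) → (90.718,28.679) → (89.135,33.501) → (91.425,38.030) → (96.247,39.613) → (100.776,37.323) → (102.359,32.501) → (100.069,27.972) → (95.247,26.389), returning to the start.

; LightBurn 1.4.05
; GRBL device profile, absolute coords
G21
G90
G0 X95.247 Y26.389
M3 S839
G1 X90.718 Y28.679 F737
G1 X89.135 Y33.501
G1 X91.425 Y38.030
G1 X96.247 Y39.613
G1 X100.776 Y37.323
G1 X102.359 Y32.501
G1 X100.069 Y27.972
G1 X95.247 Y26.389
M5
G0 X0.000 Y0.000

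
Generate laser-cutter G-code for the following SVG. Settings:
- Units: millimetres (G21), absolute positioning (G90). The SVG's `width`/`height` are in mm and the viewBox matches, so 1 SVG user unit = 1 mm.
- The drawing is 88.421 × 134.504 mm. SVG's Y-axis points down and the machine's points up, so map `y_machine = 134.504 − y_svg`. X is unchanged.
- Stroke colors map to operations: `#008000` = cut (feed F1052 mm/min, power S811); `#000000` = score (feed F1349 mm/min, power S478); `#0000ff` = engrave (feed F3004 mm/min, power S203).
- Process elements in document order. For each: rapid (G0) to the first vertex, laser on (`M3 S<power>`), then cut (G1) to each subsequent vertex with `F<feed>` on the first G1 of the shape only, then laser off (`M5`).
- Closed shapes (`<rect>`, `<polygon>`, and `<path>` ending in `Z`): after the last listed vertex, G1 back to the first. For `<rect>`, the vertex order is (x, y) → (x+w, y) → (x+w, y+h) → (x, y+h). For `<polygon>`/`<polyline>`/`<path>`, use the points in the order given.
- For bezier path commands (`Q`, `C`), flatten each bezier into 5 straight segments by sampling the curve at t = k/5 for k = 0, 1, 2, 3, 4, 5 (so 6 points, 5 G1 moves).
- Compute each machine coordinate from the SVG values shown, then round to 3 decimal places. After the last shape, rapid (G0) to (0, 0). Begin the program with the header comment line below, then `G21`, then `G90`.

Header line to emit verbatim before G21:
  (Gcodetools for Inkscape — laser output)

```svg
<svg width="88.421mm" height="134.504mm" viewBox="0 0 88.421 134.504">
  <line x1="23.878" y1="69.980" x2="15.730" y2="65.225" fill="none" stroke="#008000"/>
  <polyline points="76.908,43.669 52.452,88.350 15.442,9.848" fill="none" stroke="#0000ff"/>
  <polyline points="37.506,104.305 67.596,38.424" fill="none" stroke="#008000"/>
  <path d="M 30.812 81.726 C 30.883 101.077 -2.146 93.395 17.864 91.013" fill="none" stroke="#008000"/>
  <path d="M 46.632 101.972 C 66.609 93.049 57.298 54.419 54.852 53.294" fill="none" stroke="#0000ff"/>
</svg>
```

Since the viewBox matches the mm dimensions, user units are millimetres directly. The only transform is the Y-flip y_m = 134.504 − y_svg.

Shape 1 is a line segment drawn with `<line>`. Its stroke #008000 means cut at S811, F1052. After flipping Y the toolpath is (23.878,64.524) → (15.730,69.279).

Shape 2 is a open polyline drawn with `<polyline>`. Its stroke #0000ff means engrave at S203, F3004. After flipping Y the toolpath is (76.908,90.835) → (52.452,46.154) → (15.442,124.656).

Shape 3 is a line segment drawn with `<polyline>`. Its stroke #008000 means cut at S811, F1052. After flipping Y the toolpath is (37.506,30.199) → (67.596,96.080).

Shape 4 is a cubic bezier drawn with `<path>`. Its stroke #008000 means cut at S811, F1052. After flipping Y the toolpath is (30.812,52.778) → (27.572,44.153) → (20.522,40.463) → (13.798,40.158) → (11.534,41.684) → (17.864,43.491).

Shape 5 is a cubic bezier drawn with `<path>`. Its stroke #0000ff means engrave at S203, F3004. After flipping Y the toolpath is (46.632,32.532) → (55.393,40.913) → (58.860,53.197) → (58.769,66.159) → (56.854,76.572) → (54.852,81.210).

(Gcodetools for Inkscape — laser output)
G21
G90
G0 X23.878 Y64.524
M3 S811
G1 X15.730 Y69.279 F1052
M5
G0 X76.908 Y90.835
M3 S203
G1 X52.452 Y46.154 F3004
G1 X15.442 Y124.656
M5
G0 X37.506 Y30.199
M3 S811
G1 X67.596 Y96.080 F1052
M5
G0 X30.812 Y52.778
M3 S811
G1 X27.572 Y44.153 F1052
G1 X20.522 Y40.463
G1 X13.798 Y40.158
G1 X11.534 Y41.684
G1 X17.864 Y43.491
M5
G0 X46.632 Y32.532
M3 S203
G1 X55.393 Y40.913 F3004
G1 X58.860 Y53.197
G1 X58.769 Y66.159
G1 X56.854 Y76.572
G1 X54.852 Y81.210
M5
G0 X0.000 Y0.000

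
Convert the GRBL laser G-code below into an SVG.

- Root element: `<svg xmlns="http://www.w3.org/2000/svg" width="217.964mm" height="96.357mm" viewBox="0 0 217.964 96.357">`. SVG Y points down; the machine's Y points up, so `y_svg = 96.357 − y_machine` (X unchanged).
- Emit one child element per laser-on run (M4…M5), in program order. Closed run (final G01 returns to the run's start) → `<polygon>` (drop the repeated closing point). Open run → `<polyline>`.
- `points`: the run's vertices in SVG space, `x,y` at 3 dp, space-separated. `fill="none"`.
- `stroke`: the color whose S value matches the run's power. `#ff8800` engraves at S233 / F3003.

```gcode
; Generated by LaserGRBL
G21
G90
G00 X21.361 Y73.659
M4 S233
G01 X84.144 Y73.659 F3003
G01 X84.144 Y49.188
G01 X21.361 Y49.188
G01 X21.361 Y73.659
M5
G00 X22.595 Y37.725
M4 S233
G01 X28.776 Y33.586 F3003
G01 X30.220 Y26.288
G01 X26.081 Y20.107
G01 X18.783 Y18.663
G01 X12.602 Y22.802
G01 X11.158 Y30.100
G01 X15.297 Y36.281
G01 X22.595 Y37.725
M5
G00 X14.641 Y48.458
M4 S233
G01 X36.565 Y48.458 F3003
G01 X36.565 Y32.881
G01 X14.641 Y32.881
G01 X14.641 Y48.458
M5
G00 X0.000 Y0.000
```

Each laser-on run becomes one SVG element. Flip Y back into SVG space with y_svg = 96.357 − y_machine. Every run uses S233, so all elements get stroke `#ff8800` (engrave).

Run 1: The run returns to its start, so emit a `<polygon>` with points (Y-flipped): 21.361,22.698 84.144,22.698 84.144,47.169 21.361,47.169.

Run 2: The run returns to its start, so emit a `<polygon>` with points (Y-flipped): 22.595,58.632 28.776,62.771 30.220,70.069 26.081,76.250 18.783,77.694 12.602,73.555 11.158,66.257 15.297,60.076.

Run 3: The run returns to its start, so emit a `<polygon>` with points (Y-flipped): 14.641,47.899 36.565,47.899 36.565,63.476 14.641,63.476.

<svg xmlns="http://www.w3.org/2000/svg" width="217.964mm" height="96.357mm" viewBox="0 0 217.964 96.357">
  <polygon points="21.361,22.698 84.144,22.698 84.144,47.169 21.361,47.169" fill="none" stroke="#ff8800"/>
  <polygon points="22.595,58.632 28.776,62.771 30.220,70.069 26.081,76.250 18.783,77.694 12.602,73.555 11.158,66.257 15.297,60.076" fill="none" stroke="#ff8800"/>
  <polygon points="14.641,47.899 36.565,47.899 36.565,63.476 14.641,63.476" fill="none" stroke="#ff8800"/>
</svg>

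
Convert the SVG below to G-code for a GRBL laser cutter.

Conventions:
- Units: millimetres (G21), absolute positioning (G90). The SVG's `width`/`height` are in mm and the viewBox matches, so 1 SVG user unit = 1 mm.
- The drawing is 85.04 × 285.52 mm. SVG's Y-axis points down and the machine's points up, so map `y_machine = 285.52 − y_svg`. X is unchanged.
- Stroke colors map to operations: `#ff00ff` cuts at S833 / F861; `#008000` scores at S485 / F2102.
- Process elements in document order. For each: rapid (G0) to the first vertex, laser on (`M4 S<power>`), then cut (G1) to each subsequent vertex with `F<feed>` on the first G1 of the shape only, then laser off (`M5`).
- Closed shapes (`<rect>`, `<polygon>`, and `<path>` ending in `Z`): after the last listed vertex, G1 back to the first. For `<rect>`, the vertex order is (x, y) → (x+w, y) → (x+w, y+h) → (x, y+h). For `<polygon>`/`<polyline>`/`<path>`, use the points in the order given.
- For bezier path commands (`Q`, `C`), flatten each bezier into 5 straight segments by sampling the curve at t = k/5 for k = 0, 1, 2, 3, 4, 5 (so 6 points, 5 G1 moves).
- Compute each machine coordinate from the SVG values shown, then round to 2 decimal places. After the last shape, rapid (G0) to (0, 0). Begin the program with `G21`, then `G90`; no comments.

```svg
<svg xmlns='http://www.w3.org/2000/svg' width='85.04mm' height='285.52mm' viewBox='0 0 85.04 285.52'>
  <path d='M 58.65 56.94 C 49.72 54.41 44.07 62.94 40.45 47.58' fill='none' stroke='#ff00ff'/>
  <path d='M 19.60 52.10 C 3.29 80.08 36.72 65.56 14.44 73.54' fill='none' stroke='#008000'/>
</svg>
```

viewBox `0 0 85.04 285.52` with mm width/height → 1 unit = 1 mm. Flip: y_m = 285.52 − y_svg.

**Shape 1** — `<path>` cubic bezier, stroke `#ff00ff` → cut (S833, F861). Control points (SVG): P0=(58.65,56.94), P1=(49.72,54.41), P2=(44.07,62.94), P3=(40.45,47.58); sampled at t=k/5. Machine vertices: (58.65,228.58) → (53.68,229.05) → (49.43,228.54) → (45.85,228.74) → (42.88,231.31) → (40.45,237.94). Open path.

**Shape 2** — `<path>` cubic bezier, stroke `#008000` → score (S485, F2102). Control points (SVG): P0=(19.60,52.10), P1=(3.29,80.08), P2=(36.72,65.56), P3=(14.44,73.54); sampled at t=k/5. Machine vertices: (19.60,233.42) → (14.94,221.21) → (17.15,216.08) → (21.18,214.92) → (21.97,214.59) → (14.44,211.98). Open path.

G21
G90
G0 X58.65 Y228.58
M4 S833
G1 X53.68 Y229.05 F861
G1 X49.43 Y228.54
G1 X45.85 Y228.74
G1 X42.88 Y231.31
G1 X40.45 Y237.94
M5
G0 X19.60 Y233.42
M4 S485
G1 X14.94 Y221.21 F2102
G1 X17.15 Y216.08
G1 X21.18 Y214.92
G1 X21.97 Y214.59
G1 X14.44 Y211.98
M5
G0 X0.00 Y0.00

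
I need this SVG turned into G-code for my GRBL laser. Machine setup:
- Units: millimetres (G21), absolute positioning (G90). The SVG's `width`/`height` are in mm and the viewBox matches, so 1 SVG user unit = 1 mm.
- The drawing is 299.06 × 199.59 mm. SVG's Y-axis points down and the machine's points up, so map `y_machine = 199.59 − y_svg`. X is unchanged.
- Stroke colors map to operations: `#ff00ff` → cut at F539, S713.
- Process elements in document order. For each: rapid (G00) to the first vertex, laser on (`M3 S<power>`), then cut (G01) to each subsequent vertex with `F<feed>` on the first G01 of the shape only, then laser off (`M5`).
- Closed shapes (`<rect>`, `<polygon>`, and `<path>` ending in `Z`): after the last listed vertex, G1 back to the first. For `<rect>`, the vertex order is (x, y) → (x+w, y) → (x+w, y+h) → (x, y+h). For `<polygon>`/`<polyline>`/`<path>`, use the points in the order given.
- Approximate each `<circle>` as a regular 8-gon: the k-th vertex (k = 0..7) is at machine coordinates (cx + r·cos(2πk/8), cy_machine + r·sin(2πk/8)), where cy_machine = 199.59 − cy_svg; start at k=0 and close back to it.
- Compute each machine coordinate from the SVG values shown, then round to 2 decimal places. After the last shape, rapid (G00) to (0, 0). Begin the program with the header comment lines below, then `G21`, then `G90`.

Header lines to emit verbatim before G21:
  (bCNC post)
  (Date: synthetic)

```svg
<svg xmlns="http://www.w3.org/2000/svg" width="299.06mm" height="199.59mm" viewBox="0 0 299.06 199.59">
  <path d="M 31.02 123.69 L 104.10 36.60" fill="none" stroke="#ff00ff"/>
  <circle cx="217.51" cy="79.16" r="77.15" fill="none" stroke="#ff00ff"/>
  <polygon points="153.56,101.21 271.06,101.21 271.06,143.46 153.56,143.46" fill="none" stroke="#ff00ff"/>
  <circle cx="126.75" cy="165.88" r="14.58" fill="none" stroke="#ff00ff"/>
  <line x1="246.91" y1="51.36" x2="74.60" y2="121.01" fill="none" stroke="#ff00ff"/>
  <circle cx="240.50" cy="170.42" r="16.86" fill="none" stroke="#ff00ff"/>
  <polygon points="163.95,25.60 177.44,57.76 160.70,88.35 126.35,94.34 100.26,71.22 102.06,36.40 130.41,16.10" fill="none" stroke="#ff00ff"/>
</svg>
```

(bCNC post)
(Date: synthetic)
G21
G90
G00 X31.02 Y75.90
M3 S713
G01 X104.10 Y162.99 F539
M5
G00 X294.66 Y120.43
M3 S713
G01 X272.06 Y174.98 F539
G01 X217.51 Y197.58
G01 X162.96 Y174.98
G01 X140.36 Y120.43
G01 X162.96 Y65.88
G01 X217.51 Y43.28
G01 X272.06 Y65.88
G01 X294.66 Y120.43
M5
G00 X153.56 Y98.38
M3 S713
G01 X271.06 Y98.38 F539
G01 X271.06 Y56.13
G01 X153.56 Y56.13
G01 X153.56 Y98.38
M5
G00 X141.33 Y33.71
M3 S713
G01 X137.06 Y44.02 F539
G01 X126.75 Y48.29
G01 X116.44 Y44.02
G01 X112.17 Y33.71
G01 X116.44 Y23.40
G01 X126.75 Y19.13
G01 X137.06 Y23.40
G01 X141.33 Y33.71
M5
G00 X246.91 Y148.23
M3 S713
G01 X74.60 Y78.58 F539
M5
G00 X257.36 Y29.17
M3 S713
G01 X252.42 Y41.09 F539
G01 X240.50 Y46.03
G01 X228.58 Y41.09
G01 X223.64 Y29.17
G01 X228.58 Y17.25
G01 X240.50 Y12.31
G01 X252.42 Y17.25
G01 X257.36 Y29.17
M5
G00 X163.95 Y173.99
M3 S713
G01 X177.44 Y141.83 F539
G01 X160.70 Y111.24
G01 X126.35 Y105.25
G01 X100.26 Y128.37
G01 X102.06 Y163.19
G01 X130.41 Y183.49
G01 X163.95 Y173.99
M5
G00 X0.00 Y0.00

viewBox `0 0 299.06 199.59` with mm width/height → 1 unit = 1 mm. Flip: y_m = 199.59 − y_svg.

**Shape 1** — `<path>` line segment, stroke `#ff00ff` → cut (S713, F539). Machine vertices: (31.02,75.90) → (104.10,162.99). Open path.

**Shape 2** — `<circle>` circle, stroke `#ff00ff` → cut (S713, F539). Machine vertices: (294.66,120.43) → (272.06,174.98) → (217.51,197.58) → (162.96,174.98) → (140.36,120.43) → (162.96,65.88) → (217.51,43.28) → (272.06,65.88) → (294.66,120.43). Closed: final G1 returns to the first vertex.

**Shape 3** — `<polygon>` rectangle, stroke `#ff00ff` → cut (S713, F539). Machine vertices: (153.56,98.38) → (271.06,98.38) → (271.06,56.13) → (153.56,56.13) → (153.56,98.38). Closed: final G1 returns to the first vertex.

**Shape 4** — `<circle>` circle, stroke `#ff00ff` → cut (S713, F539). Machine vertices: (141.33,33.71) → (137.06,44.02) → (126.75,48.29) → (116.44,44.02) → (112.17,33.71) → (116.44,23.40) → (126.75,19.13) → (137.06,23.40) → (141.33,33.71). Closed: final G1 returns to the first vertex.

**Shape 5** — `<line>` line segment, stroke `#ff00ff` → cut (S713, F539). Machine vertices: (246.91,148.23) → (74.60,78.58). Open path.

**Shape 6** — `<circle>` circle, stroke `#ff00ff` → cut (S713, F539). Machine vertices: (257.36,29.17) → (252.42,41.09) → (240.50,46.03) → (228.58,41.09) → (223.64,29.17) → (228.58,17.25) → (240.50,12.31) → (252.42,17.25) → (257.36,29.17). Closed: final G1 returns to the first vertex.

**Shape 7** — `<polygon>` regular polygon, stroke `#ff00ff` → cut (S713, F539). Machine vertices: (163.95,173.99) → (177.44,141.83) → (160.70,111.24) → (126.35,105.25) → (100.26,128.37) → (102.06,163.19) → (130.41,183.49) → (163.95,173.99). Closed: final G1 returns to the first vertex.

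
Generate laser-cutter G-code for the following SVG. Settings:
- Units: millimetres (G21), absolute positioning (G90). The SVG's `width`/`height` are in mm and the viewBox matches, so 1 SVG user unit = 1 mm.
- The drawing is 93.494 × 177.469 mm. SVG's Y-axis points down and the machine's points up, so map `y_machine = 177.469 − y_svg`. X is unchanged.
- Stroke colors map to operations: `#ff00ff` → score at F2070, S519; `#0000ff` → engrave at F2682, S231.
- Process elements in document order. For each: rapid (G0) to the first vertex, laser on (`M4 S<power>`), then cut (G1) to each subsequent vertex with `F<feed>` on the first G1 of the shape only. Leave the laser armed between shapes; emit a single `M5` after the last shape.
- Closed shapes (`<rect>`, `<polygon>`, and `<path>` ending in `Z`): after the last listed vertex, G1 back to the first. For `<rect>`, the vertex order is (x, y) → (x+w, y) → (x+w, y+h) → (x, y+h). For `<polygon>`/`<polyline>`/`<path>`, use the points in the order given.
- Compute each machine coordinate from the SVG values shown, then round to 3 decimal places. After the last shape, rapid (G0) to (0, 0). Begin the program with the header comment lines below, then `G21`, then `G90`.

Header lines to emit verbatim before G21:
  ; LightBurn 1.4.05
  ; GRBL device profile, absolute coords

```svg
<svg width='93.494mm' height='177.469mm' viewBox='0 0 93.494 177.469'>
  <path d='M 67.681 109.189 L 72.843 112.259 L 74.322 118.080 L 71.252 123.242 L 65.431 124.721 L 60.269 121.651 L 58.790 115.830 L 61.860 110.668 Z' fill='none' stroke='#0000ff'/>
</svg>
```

viewBox `0 0 93.494 177.469` with mm width/height → 1 unit = 1 mm. Flip: y_m = 177.469 − y_svg.

**Shape 1** — `<path>` regular polygon, stroke `#0000ff` → engrave (S231, F2682). Machine vertices: (67.681,68.280) → (72.843,65.210) → (74.322,59.389) → (71.252,54.227) → (65.431,52.748) → (60.269,55.818) → (58.790,61.639) → (61.860,66.801) → (67.681,68.280). Closed: final G1 returns to the first vertex.

; LightBurn 1.4.05
; GRBL device profile, absolute coords
G21
G90
G0 X67.681 Y68.280
M4 S231
G1 X72.843 Y65.210 F2682
G1 X74.322 Y59.389
G1 X71.252 Y54.227
G1 X65.431 Y52.748
G1 X60.269 Y55.818
G1 X58.790 Y61.639
G1 X61.860 Y66.801
G1 X67.681 Y68.280
M5
G0 X0.000 Y0.000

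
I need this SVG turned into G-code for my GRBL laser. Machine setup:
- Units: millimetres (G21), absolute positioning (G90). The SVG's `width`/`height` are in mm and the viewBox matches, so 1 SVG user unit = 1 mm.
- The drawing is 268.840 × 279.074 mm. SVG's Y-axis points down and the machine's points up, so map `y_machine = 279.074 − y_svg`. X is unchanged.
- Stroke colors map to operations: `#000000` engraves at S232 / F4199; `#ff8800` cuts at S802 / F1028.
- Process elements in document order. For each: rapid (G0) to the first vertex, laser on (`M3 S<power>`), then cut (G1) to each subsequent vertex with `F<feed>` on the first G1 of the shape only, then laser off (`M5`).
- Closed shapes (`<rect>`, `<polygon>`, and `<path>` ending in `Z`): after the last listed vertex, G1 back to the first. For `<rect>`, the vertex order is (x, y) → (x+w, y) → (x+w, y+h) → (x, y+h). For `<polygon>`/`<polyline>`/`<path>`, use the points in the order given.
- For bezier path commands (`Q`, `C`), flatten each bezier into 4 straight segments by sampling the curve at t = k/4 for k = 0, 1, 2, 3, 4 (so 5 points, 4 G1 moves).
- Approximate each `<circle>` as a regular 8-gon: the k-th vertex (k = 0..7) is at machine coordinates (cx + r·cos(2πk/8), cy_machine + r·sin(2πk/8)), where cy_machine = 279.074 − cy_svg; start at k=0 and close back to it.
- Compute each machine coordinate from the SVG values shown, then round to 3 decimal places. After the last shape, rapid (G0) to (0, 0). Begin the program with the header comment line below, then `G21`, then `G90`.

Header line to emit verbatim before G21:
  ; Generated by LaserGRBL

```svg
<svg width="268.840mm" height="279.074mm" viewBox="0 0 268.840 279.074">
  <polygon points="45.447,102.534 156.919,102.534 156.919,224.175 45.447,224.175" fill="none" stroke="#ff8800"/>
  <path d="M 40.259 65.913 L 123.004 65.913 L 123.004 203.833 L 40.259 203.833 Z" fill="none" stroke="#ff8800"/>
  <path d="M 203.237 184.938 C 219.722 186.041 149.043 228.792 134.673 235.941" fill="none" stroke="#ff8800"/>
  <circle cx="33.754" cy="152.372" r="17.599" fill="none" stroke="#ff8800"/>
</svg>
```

; Generated by LaserGRBL
G21
G90
G0 X45.447 Y176.540
M3 S802
G1 X156.919 Y176.540 F1028
G1 X156.919 Y54.899
G1 X45.447 Y54.899
G1 X45.447 Y176.540
M5
G0 X40.259 Y213.161
M3 S802
G1 X123.004 Y213.161 F1028
G1 X123.004 Y75.241
G1 X40.259 Y75.241
G1 X40.259 Y213.161
M5
G0 X203.237 Y94.136
M3 S802
G1 X201.499 Y86.707 F1028
G1 X180.526 Y70.902
G1 X153.767 Y53.963
G1 X134.673 Y43.133
M5
G0 X51.353 Y126.702
M3 S802
G1 X46.198 Y139.146 F1028
G1 X33.754 Y144.301
G1 X21.310 Y139.146
G1 X16.155 Y126.702
G1 X21.310 Y114.258
G1 X33.754 Y109.103
G1 X46.198 Y114.258
G1 X51.353 Y126.702
M5
G0 X0.000 Y0.000

viewBox `0 0 268.840 279.074` with mm width/height → 1 unit = 1 mm. Flip: y_m = 279.074 − y_svg.

**Shape 1** — `<polygon>` rectangle, stroke `#ff8800` → cut (S802, F1028). Machine vertices: (45.447,176.540) → (156.919,176.540) → (156.919,54.899) → (45.447,54.899) → (45.447,176.540). Closed: final G1 returns to the first vertex.

**Shape 2** — `<path>` rectangle, stroke `#ff8800` → cut (S802, F1028). Machine vertices: (40.259,213.161) → (123.004,213.161) → (123.004,75.241) → (40.259,75.241) → (40.259,213.161). Closed: final G1 returns to the first vertex.

**Shape 3** — `<path>` cubic bezier, stroke `#ff8800` → cut (S802, F1028). Control points (SVG): P0=(203.237,184.938), P1=(219.722,186.041), P2=(149.043,228.792), P3=(134.673,235.941); sampled at t=k/4. Machine vertices: (203.237,94.136) → (201.499,86.707) → (180.526,70.902) → (153.767,53.963) → (134.673,43.133). Open path.

**Shape 4** — `<circle>` circle, stroke `#ff8800` → cut (S802, F1028). Machine vertices: (51.353,126.702) → (46.198,139.146) → (33.754,144.301) → (21.310,139.146) → (16.155,126.702) → (21.310,114.258) → (33.754,109.103) → (46.198,114.258) → (51.353,126.702). Closed: final G1 returns to the first vertex.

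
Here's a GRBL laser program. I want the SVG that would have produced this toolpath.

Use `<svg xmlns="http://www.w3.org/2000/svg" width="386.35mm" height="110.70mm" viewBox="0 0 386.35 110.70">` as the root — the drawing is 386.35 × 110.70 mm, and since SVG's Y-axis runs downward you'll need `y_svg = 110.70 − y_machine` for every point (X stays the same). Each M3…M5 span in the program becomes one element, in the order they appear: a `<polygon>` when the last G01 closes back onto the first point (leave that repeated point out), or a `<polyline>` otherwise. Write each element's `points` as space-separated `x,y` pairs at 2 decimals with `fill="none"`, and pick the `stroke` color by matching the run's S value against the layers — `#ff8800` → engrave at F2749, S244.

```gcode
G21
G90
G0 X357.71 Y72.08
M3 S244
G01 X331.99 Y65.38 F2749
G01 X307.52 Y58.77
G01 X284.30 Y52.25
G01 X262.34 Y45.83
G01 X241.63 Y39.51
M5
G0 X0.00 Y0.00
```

<svg xmlns="http://www.w3.org/2000/svg" width="386.35mm" height="110.70mm" viewBox="0 0 386.35 110.70">
  <polyline points="357.71,38.62 331.99,45.32 307.52,51.93 284.30,58.45 262.34,64.87 241.63,71.19" fill="none" stroke="#ff8800"/>
</svg>

Machine Y-up, SVG Y-down with viewBox height 110.70, so y_svg = 110.70 − y_machine; X carries over. Every run uses S244, so all elements get stroke `#ff8800` (engrave).

Run 1: The run is open, so emit a `<polyline>` with points (Y-flipped): 357.71,38.62 331.99,45.32 307.52,51.93 284.30,58.45 262.34,64.87 241.63,71.19.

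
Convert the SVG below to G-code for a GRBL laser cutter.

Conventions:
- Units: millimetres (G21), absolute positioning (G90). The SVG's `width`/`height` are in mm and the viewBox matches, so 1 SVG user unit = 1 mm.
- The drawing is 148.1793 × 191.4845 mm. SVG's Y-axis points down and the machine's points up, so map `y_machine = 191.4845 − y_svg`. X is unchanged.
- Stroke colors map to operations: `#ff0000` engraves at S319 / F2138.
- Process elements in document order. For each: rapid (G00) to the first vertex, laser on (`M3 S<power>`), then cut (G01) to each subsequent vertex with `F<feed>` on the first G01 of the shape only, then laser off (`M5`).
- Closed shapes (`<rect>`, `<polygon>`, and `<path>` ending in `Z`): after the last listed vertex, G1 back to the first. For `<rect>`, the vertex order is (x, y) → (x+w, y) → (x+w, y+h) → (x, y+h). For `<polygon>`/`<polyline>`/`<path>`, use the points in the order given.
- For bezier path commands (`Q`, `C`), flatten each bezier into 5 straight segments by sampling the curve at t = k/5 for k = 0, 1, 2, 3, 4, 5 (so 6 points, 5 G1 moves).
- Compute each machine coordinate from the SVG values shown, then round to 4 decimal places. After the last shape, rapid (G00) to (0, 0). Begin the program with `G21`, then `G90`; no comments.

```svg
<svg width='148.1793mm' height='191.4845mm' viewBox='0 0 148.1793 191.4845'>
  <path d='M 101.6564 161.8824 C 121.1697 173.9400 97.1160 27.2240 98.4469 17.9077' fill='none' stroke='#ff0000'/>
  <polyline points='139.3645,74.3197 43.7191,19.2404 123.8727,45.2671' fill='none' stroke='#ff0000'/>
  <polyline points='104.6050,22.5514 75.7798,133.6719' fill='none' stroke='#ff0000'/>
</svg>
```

G21
G90
G00 X101.6564 Y29.6021
M3 S319
G01 X108.6880 Y39.0510 F2138
G01 X108.5731 Y72.3892
G01 X104.6215 Y115.4005
G01 X100.1429 Y153.8684
G01 X98.4469 Y173.5768
M5
G00 X139.3645 Y117.1648
M3 S319
G01 X43.7191 Y172.2441 F2138
G01 X123.8727 Y146.2174
M5
G00 X104.6050 Y168.9331
M3 S319
G01 X75.7798 Y57.8126 F2138
M5
G00 X0.0000 Y0.0000

1 u = 1 mm; y_m = 191.4845 − y.

[1] `<path>` cubic bezier, #ff0000→engrave S319 F2138: (101.6564,29.6021) → (108.6880,39.0510) → (108.5731,72.3892) → (104.6215,115.4005) → (100.1429,153.8684) → (98.4469,173.5768)

[2] `<polyline>` open polyline, #ff0000→engrave S319 F2138: (139.3645,117.1648) → (43.7191,172.2441) → (123.8727,146.2174)

[3] `<polyline>` line segment, #ff0000→engrave S319 F2138: (104.6050,168.9331) → (75.7798,57.8126)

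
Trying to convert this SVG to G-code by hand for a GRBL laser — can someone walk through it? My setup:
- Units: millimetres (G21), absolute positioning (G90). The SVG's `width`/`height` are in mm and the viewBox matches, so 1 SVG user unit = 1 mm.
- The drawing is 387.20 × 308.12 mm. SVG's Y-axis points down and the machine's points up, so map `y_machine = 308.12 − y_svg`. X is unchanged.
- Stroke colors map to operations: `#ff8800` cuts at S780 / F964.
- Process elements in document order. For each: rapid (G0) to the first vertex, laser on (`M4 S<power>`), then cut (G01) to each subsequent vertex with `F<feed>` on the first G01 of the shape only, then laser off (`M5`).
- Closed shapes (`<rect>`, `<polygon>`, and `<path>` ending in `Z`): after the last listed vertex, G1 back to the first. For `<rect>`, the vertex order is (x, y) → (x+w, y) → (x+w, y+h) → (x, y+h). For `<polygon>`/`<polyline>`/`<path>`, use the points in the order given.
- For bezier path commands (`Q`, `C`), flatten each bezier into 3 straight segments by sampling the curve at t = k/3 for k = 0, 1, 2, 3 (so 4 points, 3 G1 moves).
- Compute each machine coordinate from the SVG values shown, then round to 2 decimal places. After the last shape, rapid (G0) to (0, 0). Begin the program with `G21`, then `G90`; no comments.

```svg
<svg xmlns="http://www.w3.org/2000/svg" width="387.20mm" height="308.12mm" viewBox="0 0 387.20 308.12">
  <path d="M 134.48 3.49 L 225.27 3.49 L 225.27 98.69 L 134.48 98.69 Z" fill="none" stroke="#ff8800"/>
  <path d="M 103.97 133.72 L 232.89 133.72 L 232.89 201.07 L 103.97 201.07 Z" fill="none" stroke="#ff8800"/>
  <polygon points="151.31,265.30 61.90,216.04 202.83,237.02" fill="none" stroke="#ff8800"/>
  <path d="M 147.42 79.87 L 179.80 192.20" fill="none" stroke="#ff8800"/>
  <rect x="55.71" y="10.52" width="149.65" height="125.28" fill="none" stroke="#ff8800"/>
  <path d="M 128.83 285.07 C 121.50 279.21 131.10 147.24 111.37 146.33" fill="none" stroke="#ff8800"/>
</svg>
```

G21
G90
G0 X134.48 Y304.63
M4 S780
G01 X225.27 Y304.63 F964
G01 X225.27 Y209.43
G01 X134.48 Y209.43
G01 X134.48 Y304.63
M5
G0 X103.97 Y174.40
M4 S780
G01 X232.89 Y174.40 F964
G01 X232.89 Y107.05
G01 X103.97 Y107.05
G01 X103.97 Y174.40
M5
G0 X151.31 Y42.82
M4 S780
G01 X61.90 Y92.08 F964
G01 X202.83 Y71.10
G01 X151.31 Y42.82
M5
G0 X147.42 Y228.25
M4 S780
G01 X179.80 Y115.92 F964
M5
G0 X55.71 Y297.60
M4 S780
G01 X205.36 Y297.60 F964
G01 X205.36 Y172.32
G01 X55.71 Y172.32
G01 X55.71 Y297.60
M5
G0 X128.83 Y23.05
M4 S780
G01 X125.43 Y61.42 F964
G01 X123.04 Y126.72
G01 X111.37 Y161.79
M5
G0 X0.00 Y0.00

viewBox `0 0 387.20 308.12` with mm width/height → 1 unit = 1 mm. Flip: y_m = 308.12 − y_svg.

**Shape 1** — `<path>` rectangle, stroke `#ff8800` → cut (S780, F964). Machine vertices: (134.48,304.63) → (225.27,304.63) → (225.27,209.43) → (134.48,209.43) → (134.48,304.63). Closed: final G1 returns to the first vertex.

**Shape 2** — `<path>` rectangle, stroke `#ff8800` → cut (S780, F964). Machine vertices: (103.97,174.40) → (232.89,174.40) → (232.89,107.05) → (103.97,107.05) → (103.97,174.40). Closed: final G1 returns to the first vertex.

**Shape 3** — `<polygon>` closed polygon, stroke `#ff8800` → cut (S780, F964). Machine vertices: (151.31,42.82) → (61.90,92.08) → (202.83,71.10) → (151.31,42.82). Closed: final G1 returns to the first vertex.

**Shape 4** — `<path>` line segment, stroke `#ff8800` → cut (S780, F964). Machine vertices: (147.42,228.25) → (179.80,115.92). Open path.

**Shape 5** — `<rect>` rectangle, stroke `#ff8800` → cut (S780, F964). Machine vertices: (55.71,297.60) → (205.36,297.60) → (205.36,172.32) → (55.71,172.32) → (55.71,297.60). Closed: final G1 returns to the first vertex.

**Shape 6** — `<path>` cubic bezier, stroke `#ff8800` → cut (S780, F964). Control points (SVG): P0=(128.83,285.07), P1=(121.50,279.21), P2=(131.10,147.24), P3=(111.37,146.33); sampled at t=k/3. Machine vertices: (128.83,23.05) → (125.43,61.42) → (123.04,126.72) → (111.37,161.79). Open path.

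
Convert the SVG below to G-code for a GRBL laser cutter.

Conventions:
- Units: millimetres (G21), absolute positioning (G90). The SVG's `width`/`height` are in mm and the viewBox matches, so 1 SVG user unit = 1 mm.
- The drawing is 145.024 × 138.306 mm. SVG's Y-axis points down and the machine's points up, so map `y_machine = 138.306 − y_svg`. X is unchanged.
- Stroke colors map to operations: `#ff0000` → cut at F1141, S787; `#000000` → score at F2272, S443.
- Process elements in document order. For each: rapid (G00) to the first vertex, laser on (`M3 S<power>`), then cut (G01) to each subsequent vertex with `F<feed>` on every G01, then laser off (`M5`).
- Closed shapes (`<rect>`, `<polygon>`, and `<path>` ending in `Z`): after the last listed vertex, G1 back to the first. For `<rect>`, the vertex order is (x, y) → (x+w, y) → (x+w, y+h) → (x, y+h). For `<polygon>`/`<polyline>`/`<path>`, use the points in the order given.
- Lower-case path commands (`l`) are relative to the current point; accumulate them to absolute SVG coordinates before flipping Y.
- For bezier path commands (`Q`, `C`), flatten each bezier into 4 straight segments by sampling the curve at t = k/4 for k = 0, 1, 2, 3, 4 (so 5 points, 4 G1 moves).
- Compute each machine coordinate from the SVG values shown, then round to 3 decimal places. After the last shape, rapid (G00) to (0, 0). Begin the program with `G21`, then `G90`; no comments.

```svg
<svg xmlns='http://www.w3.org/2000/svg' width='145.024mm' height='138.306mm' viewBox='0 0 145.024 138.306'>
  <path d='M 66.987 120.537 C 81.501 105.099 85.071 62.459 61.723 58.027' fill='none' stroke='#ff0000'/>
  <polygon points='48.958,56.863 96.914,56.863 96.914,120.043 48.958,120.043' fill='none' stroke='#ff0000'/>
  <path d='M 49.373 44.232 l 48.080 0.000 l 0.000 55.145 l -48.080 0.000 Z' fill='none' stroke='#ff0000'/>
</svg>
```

G21
G90
G00 X66.987 Y17.769
M3 S787
G01 X75.571 Y33.426 F1141
G01 X78.553 Y53.151 F1141
G01 X74.436 Y70.813 F1141
G01 X61.723 Y80.279 F1141
M5
G00 X48.958 Y81.443
M3 S787
G01 X96.914 Y81.443 F1141
G01 X96.914 Y18.263 F1141
G01 X48.958 Y18.263 F1141
G01 X48.958 Y81.443 F1141
M5
G00 X49.373 Y94.074
M3 S787
G01 X97.453 Y94.074 F1141
G01 X97.453 Y38.929 F1141
G01 X49.373 Y38.929 F1141
G01 X49.373 Y94.074 F1141
M5
G00 X0.000 Y0.000

Since the viewBox matches the mm dimensions, user units are millimetres directly. The only transform is the Y-flip y_m = 138.306 − y_svg.

Shape 1 is a cubic bezier drawn with `<path>`. Its stroke #ff0000 means cut at S787, F1141. After flipping Y the toolpath is (66.987,17.769) → (75.571,33.426) → (78.553,53.151) → (74.436,70.813) → (61.723,80.279).

Shape 2 is a rectangle drawn with `<polygon>`. Its stroke #ff0000 means cut at S787, F1141. After flipping Y the toolpath is (48.958,81.443) → (96.914,81.443) → (96.914,18.263) → (48.958,18.263) → (48.958,81.443), returning to the start.

Shape 3 is a rectangle drawn with `<path>`. Its stroke #ff0000 means cut at S787, F1141. After flipping Y the toolpath is (49.373,94.074) → (97.453,94.074) → (97.453,38.929) → (49.373,38.929) → (49.373,94.074), returning to the start.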